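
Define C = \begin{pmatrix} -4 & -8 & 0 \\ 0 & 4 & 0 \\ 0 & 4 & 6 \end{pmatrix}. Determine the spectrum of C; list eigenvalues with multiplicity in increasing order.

Characteristic polynomial: p(s) = s^3 - 6s^2 - 16s + 96 = (s - 6)(s - 4)(s + 4).
Roots (with multiplicity): -4, 4, 6.

-4, 4, 6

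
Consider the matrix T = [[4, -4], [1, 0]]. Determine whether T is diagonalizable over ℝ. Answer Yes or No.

Characteristic polynomial: p(μ) = μ^2 - 4μ + 4 = (μ - 2)^2.
μ = 2 has algebraic multiplicity 2; rank(T − 2I) = 1, so geometric multiplicity = 1.
Geometric multiplicity < algebraic multiplicity, so T is not diagonalizable.

No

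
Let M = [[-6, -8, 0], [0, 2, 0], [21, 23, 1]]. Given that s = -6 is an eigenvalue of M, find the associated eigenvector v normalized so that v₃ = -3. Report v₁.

1

M + 6I = [[0, -8, 0], [0, 8, 0], [21, 23, 7]].
Solving (M + 6I)v = 0 gives the eigenspace spanned by (1, 0, -3).
With v₃ = -3, v = (1, 0, -3), so v₁ = 1.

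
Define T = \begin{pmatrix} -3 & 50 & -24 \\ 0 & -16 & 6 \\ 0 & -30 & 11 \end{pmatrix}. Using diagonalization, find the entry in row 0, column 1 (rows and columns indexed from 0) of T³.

Characteristic polynomial: λ^3 + 8λ^2 + 19λ + 12 = (λ + 1)(λ + 3)(λ + 4), so the eigenvalues are -4, -3, -1.
λ=-3: eigenvector (1, 0, 0).
λ=-4: eigenvector (-2, 1, 2).
λ=-1: eigenvector (-10, 2, 5).
P = [[1, -2, -10], [0, 1, 2], [0, 2, 5]], D = diag(-3, -4, -1), P⁻¹ = [[1, -10, 6], [0, 5, -2], [0, -2, 1]].
T³ = P·diag(-27, -64, -1)·P⁻¹ = [[-27, 890, -408], [0, -316, 126], [0, -630, 251]].
The requested entry is 890.

890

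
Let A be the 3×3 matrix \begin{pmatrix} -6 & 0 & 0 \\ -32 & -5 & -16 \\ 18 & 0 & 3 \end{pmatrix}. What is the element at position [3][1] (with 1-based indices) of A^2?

Characteristic polynomial: λ^3 + 8λ^2 - 3λ - 90 = (λ - 3)(λ + 5)(λ + 6), so the eigenvalues are -6, -5, 3.
λ=-6: eigenvector (1, 0, -2).
λ=-5: eigenvector (0, 1, 0).
λ=3: eigenvector (0, -2, 1).
P = [[1, 0, 0], [0, 1, -2], [-2, 0, 1]], D = diag(-6, -5, 3), P⁻¹ = [[1, 0, 0], [4, 1, 2], [2, 0, 1]].
A² = P·diag(36, 25, 9)·P⁻¹ = [[36, 0, 0], [64, 25, 32], [-54, 0, 9]].
The requested entry is -54.

-54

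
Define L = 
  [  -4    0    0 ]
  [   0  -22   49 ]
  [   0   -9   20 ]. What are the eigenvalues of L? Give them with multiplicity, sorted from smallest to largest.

-4, -1, -1

Characteristic polynomial: p(r) = r^3 + 6r^2 + 9r + 4 = (r + 1)^2(r + 4).
Roots (with multiplicity): -4, -1, -1.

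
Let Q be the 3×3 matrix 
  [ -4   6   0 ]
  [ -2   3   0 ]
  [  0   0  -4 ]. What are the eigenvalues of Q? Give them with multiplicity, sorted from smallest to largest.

Characteristic polynomial: p(r) = r^3 + 5r^2 + 4r = r(r + 1)(r + 4).
Roots (with multiplicity): -4, -1, 0.

-4, -1, 0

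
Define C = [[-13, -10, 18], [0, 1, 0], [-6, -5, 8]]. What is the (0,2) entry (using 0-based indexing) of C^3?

378

Characteristic polynomial: t^3 + 4t^2 - t - 4 = (t - 1)(t + 1)(t + 4), so the eigenvalues are -4, -1, 1.
t=-1: eigenvector (-3, 0, -2).
t=-4: eigenvector (2, 0, 1).
t=1: eigenvector (-2, 1, -1).
P = [[-3, 2, -2], [0, 0, 1], [-2, 1, -1]], D = diag(-1, -4, 1), P⁻¹ = [[1, 0, -2], [2, 1, -3], [0, 1, 0]].
C³ = P·diag(-1, -64, 1)·P⁻¹ = [[-253, -130, 378], [0, 1, 0], [-126, -65, 188]].
The requested entry is 378.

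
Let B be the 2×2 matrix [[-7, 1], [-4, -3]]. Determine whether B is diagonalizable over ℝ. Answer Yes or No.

No

Characteristic polynomial: p(t) = t^2 + 10t + 25 = (t + 5)^2.
t = -5 has algebraic multiplicity 2; rank(B + 5I) = 1, so geometric multiplicity = 1.
Geometric multiplicity < algebraic multiplicity, so B is not diagonalizable.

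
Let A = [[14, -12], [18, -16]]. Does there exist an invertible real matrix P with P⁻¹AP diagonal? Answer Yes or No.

Characteristic polynomial: p(λ) = λ^2 + 2λ - 8 = (λ - 2)(λ + 4).
All 2 eigenvalues are distinct, so A is diagonalizable.

Yes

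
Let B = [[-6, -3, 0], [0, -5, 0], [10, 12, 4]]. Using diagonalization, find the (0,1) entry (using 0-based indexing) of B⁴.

2013

Characteristic polynomial: r^3 + 7r^2 - 14r - 120 = (r - 4)(r + 5)(r + 6), so the eigenvalues are -6, -5, 4.
r=-5: eigenvector (-3, 1, 2).
r=-6: eigenvector (1, 0, -1).
r=4: eigenvector (0, 0, 1).
P = [[-3, 1, 0], [1, 0, 0], [2, -1, 1]], D = diag(-5, -6, 4), P⁻¹ = [[0, 1, 0], [1, 3, 0], [1, 1, 1]].
B⁴ = P·diag(625, 1296, 256)·P⁻¹ = [[1296, 2013, 0], [0, 625, 0], [-1040, -2382, 256]].
The requested entry is 2013.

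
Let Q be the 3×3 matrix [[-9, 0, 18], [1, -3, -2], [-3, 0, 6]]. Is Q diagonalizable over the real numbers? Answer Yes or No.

Characteristic polynomial: p(r) = r^3 + 6r^2 + 9r = r(r + 3)^2.
r = -3 has algebraic multiplicity 2; rank(Q + 3I) = 2, so geometric multiplicity = 1.
Geometric multiplicity < algebraic multiplicity, so Q is not diagonalizable.

No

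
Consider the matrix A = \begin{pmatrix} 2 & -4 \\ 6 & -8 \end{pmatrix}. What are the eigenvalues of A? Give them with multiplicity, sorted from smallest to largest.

-4, -2

Characteristic polynomial: p(λ) = λ^2 + 6λ + 8 = (λ + 2)(λ + 4).
Roots (with multiplicity): -4, -2.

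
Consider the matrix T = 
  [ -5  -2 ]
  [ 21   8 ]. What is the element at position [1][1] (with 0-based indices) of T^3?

Characteristic polynomial: μ^2 - 3μ + 2 = (μ - 2)(μ - 1), so the eigenvalues are 1, 2.
μ=1: eigenvector (1, -3).
μ=2: eigenvector (-2, 7).
P = [[1, -2], [-3, 7]], D = diag(1, 2), P⁻¹ = [[7, 2], [3, 1]].
T³ = P·diag(1, 8)·P⁻¹ = [[-41, -14], [147, 50]].
The requested entry is 50.

50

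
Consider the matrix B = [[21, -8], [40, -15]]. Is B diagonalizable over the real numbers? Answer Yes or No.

Yes

Characteristic polynomial: p(λ) = λ^2 - 6λ + 5 = (λ - 5)(λ - 1).
All 2 eigenvalues are distinct, so B is diagonalizable.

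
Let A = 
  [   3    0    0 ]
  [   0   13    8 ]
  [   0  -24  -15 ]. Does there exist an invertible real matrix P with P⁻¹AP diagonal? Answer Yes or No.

Characteristic polynomial: p(s) = s^3 - s^2 - 9s + 9 = (s - 3)(s - 1)(s + 3).
All 3 eigenvalues are distinct, so A is diagonalizable.

Yes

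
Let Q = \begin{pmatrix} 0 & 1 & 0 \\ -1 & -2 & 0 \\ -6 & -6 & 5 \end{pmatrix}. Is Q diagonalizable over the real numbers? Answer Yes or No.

No

Characteristic polynomial: p(μ) = μ^3 - 3μ^2 - 9μ - 5 = (μ - 5)(μ + 1)^2.
μ = -1 has algebraic multiplicity 2; rank(Q + 1I) = 2, so geometric multiplicity = 1.
Geometric multiplicity < algebraic multiplicity, so Q is not diagonalizable.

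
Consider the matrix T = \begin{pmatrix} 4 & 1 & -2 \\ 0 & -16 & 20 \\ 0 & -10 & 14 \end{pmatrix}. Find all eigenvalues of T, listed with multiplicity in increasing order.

-6, 4, 4

Characteristic polynomial: p(μ) = μ^3 - 2μ^2 - 32μ + 96 = (μ - 4)^2(μ + 6).
Roots (with multiplicity): -6, 4, 4.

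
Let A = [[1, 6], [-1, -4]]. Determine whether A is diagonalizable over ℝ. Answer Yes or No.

Yes

Characteristic polynomial: p(μ) = μ^2 + 3μ + 2 = (μ + 1)(μ + 2).
All 2 eigenvalues are distinct, so A is diagonalizable.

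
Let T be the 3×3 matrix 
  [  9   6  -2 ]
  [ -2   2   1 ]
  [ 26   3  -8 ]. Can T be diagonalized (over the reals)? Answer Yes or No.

Characteristic polynomial: p(r) = r^3 - 3r^2 - 9r - 5 = (r - 5)(r + 1)^2.
r = -1 has algebraic multiplicity 2; rank(T + 1I) = 2, so geometric multiplicity = 1.
Geometric multiplicity < algebraic multiplicity, so T is not diagonalizable.

No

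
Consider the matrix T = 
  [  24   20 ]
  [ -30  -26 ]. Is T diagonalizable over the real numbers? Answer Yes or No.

Characteristic polynomial: p(s) = s^2 + 2s - 24 = (s - 4)(s + 6).
All 2 eigenvalues are distinct, so T is diagonalizable.

Yes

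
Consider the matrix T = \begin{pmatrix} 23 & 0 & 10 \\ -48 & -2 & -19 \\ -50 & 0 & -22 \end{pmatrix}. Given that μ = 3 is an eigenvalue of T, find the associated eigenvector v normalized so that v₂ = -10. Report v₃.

-10

T − 3I = [[20, 0, 10], [-48, -5, -19], [-50, 0, -25]].
Solving (T − 3I)v = 0 gives the eigenspace spanned by (5, -10, -10).
With v₂ = -10, v = (5, -10, -10), so v₃ = -10.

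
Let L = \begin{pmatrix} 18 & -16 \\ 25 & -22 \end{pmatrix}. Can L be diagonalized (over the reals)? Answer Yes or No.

Characteristic polynomial: p(μ) = μ^2 + 4μ + 4 = (μ + 2)^2.
μ = -2 has algebraic multiplicity 2; rank(L + 2I) = 1, so geometric multiplicity = 1.
Geometric multiplicity < algebraic multiplicity, so L is not diagonalizable.

No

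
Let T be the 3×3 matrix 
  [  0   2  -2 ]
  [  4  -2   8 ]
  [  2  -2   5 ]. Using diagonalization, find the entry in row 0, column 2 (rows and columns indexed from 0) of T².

6

Characteristic polynomial: μ^3 - 3μ^2 + 2μ = μ(μ - 2)(μ - 1), so the eigenvalues are 0, 1, 2.
μ=2: eigenvector (1, 1, 0).
μ=0: eigenvector (3, -2, -2).
μ=1: eigenvector (-2, 0, 1).
P = [[1, 3, -2], [1, -2, 0], [0, -2, 1]], D = diag(2, 0, 1), P⁻¹ = [[2, -1, 4], [1, -1, 2], [2, -2, 5]].
T² = P·diag(4, 0, 1)·P⁻¹ = [[4, 0, 6], [8, -4, 16], [2, -2, 5]].
The requested entry is 6.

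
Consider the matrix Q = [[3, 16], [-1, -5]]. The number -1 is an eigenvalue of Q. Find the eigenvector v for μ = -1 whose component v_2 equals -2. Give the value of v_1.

Q + 1I = [[4, 16], [-1, -4]].
Solving (Q + 1I)v = 0 gives the eigenspace spanned by (8, -2).
With v_2 = -2, v = (8, -2), so v_1 = 8.

8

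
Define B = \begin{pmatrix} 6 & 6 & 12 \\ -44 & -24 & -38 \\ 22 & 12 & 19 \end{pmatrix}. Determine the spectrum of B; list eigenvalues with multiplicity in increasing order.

-5, 0, 6

Characteristic polynomial: p(s) = s^3 - s^2 - 30s = s(s - 6)(s + 5).
Roots (with multiplicity): -5, 0, 6.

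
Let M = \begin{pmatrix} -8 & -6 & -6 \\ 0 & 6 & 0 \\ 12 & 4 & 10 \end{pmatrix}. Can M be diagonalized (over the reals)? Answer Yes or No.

Characteristic polynomial: p(λ) = λ^3 - 8λ^2 + 4λ + 48 = (λ - 6)(λ - 4)(λ + 2).
All 3 eigenvalues are distinct, so M is diagonalizable.

Yes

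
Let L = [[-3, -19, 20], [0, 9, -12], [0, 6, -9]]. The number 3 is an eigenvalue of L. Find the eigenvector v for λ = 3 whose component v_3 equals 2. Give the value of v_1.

-6

L − 3I = [[-6, -19, 20], [0, 6, -12], [0, 6, -12]].
Solving (L − 3I)v = 0 gives the eigenspace spanned by (-6, 4, 2).
With v_3 = 2, v = (-6, 4, 2), so v_1 = -6.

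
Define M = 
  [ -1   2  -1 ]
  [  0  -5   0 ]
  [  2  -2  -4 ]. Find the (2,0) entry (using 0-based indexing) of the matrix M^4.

-130

Characteristic polynomial: t^3 + 10t^2 + 31t + 30 = (t + 2)(t + 3)(t + 5), so the eigenvalues are -5, -3, -2.
t=-3: eigenvector (1, 0, 2).
t=-2: eigenvector (-1, 0, -1).
t=-5: eigenvector (0, 1, 2).
P = [[1, -1, 0], [0, 0, 1], [2, -1, 2]], D = diag(-3, -2, -5), P⁻¹ = [[-1, -2, 1], [-2, -2, 1], [0, 1, 0]].
M⁴ = P·diag(81, 16, 625)·P⁻¹ = [[-49, -130, 65], [0, 625, 0], [-130, 958, 146]].
The requested entry is -130.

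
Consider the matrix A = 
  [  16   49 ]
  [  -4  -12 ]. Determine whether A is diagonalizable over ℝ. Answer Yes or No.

No

Characteristic polynomial: p(μ) = μ^2 - 4μ + 4 = (μ - 2)^2.
μ = 2 has algebraic multiplicity 2; rank(A − 2I) = 1, so geometric multiplicity = 1.
Geometric multiplicity < algebraic multiplicity, so A is not diagonalizable.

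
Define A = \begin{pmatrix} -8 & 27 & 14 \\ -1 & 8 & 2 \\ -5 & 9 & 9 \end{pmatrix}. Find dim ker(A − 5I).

1

A − 5I = [[-13, 27, 14], [-1, 3, 2], [-5, 9, 4]].
This matrix has rank 2, so its null space has dimension 3 − 2 = 1.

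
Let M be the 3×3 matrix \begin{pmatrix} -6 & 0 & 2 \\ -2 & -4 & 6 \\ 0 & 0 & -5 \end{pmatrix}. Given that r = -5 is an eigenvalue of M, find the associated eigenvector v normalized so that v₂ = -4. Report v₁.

M + 5I = [[-1, 0, 2], [-2, 1, 6], [0, 0, 0]].
Solving (M + 5I)v = 0 gives the eigenspace spanned by (4, -4, 2).
With v₂ = -4, v = (4, -4, 2), so v₁ = 4.

4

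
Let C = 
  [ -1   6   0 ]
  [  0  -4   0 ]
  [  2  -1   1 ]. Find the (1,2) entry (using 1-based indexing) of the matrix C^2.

Characteristic polynomial: s^3 + 4s^2 - s - 4 = (s - 1)(s + 1)(s + 4), so the eigenvalues are -4, -1, 1.
s=-1: eigenvector (1, 0, -1).
s=1: eigenvector (0, 0, -1).
s=-4: eigenvector (-2, 1, 1).
P = [[1, 0, -2], [0, 0, 1], [-1, -1, 1]], D = diag(-1, 1, -4), P⁻¹ = [[1, 2, 0], [-1, -1, -1], [0, 1, 0]].
C² = P·diag(1, 1, 16)·P⁻¹ = [[1, -30, 0], [0, 16, 0], [0, 15, 1]].
The requested entry is -30.

-30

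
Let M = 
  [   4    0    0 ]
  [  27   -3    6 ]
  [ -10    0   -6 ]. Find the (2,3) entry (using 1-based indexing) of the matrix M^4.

Characteristic polynomial: λ^3 + 5λ^2 - 18λ - 72 = (λ - 4)(λ + 3)(λ + 6), so the eigenvalues are -6, -3, 4.
λ=-3: eigenvector (0, 1, 0).
λ=4: eigenvector (1, 3, -1).
λ=-6: eigenvector (0, -2, 1).
P = [[0, 1, 0], [1, 3, -2], [0, -1, 1]], D = diag(-3, 4, -6), P⁻¹ = [[-1, 1, 2], [1, 0, 0], [1, 0, 1]].
M⁴ = P·diag(81, 256, 1296)·P⁻¹ = [[256, 0, 0], [-1905, 81, -2430], [1040, 0, 1296]].
The requested entry is -2430.

-2430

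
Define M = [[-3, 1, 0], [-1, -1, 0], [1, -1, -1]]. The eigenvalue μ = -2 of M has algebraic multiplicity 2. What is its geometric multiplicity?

M + 2I = [[-1, 1, 0], [-1, 1, 0], [1, -1, 1]].
This matrix has rank 2, so its null space has dimension 3 − 2 = 1.

1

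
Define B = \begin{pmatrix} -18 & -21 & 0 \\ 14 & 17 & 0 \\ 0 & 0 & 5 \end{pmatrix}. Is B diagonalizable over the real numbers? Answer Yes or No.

Yes

Characteristic polynomial: p(λ) = λ^3 - 4λ^2 - 17λ + 60 = (λ - 5)(λ - 3)(λ + 4).
All 3 eigenvalues are distinct, so B is diagonalizable.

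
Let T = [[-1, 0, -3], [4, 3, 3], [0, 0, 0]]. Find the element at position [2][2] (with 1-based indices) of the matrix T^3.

27

Characteristic polynomial: r^3 - 2r^2 - 3r = r(r - 3)(r + 1), so the eigenvalues are -1, 0, 3.
r=-1: eigenvector (1, -1, 0).
r=3: eigenvector (0, 1, 0).
r=0: eigenvector (-3, 3, 1).
P = [[1, 0, -3], [-1, 1, 3], [0, 0, 1]], D = diag(-1, 3, 0), P⁻¹ = [[1, 0, 3], [1, 1, 0], [0, 0, 1]].
T³ = P·diag(-1, 27, 0)·P⁻¹ = [[-1, 0, -3], [28, 27, 3], [0, 0, 0]].
The requested entry is 27.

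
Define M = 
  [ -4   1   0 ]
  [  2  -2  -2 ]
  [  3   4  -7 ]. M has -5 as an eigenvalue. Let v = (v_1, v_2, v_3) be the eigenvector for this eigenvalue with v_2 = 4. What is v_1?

-4

M + 5I = [[1, 1, 0], [2, 3, -2], [3, 4, -2]].
Solving (M + 5I)v = 0 gives the eigenspace spanned by (-4, 4, 2).
With v_2 = 4, v = (-4, 4, 2), so v_1 = -4.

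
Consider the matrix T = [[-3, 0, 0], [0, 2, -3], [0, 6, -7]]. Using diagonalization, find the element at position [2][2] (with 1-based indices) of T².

-14

Characteristic polynomial: s^3 + 8s^2 + 19s + 12 = (s + 1)(s + 3)(s + 4), so the eigenvalues are -4, -3, -1.
s=-4: eigenvector (0, 1, 2).
s=-1: eigenvector (0, 1, 1).
s=-3: eigenvector (1, 0, 0).
P = [[0, 0, 1], [1, 1, 0], [2, 1, 0]], D = diag(-4, -1, -3), P⁻¹ = [[0, -1, 1], [0, 2, -1], [1, 0, 0]].
T² = P·diag(16, 1, 9)·P⁻¹ = [[9, 0, 0], [0, -14, 15], [0, -30, 31]].
The requested entry is -14.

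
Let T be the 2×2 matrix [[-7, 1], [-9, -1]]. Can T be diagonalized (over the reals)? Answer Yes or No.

No

Characteristic polynomial: p(r) = r^2 + 8r + 16 = (r + 4)^2.
r = -4 has algebraic multiplicity 2; rank(T + 4I) = 1, so geometric multiplicity = 1.
Geometric multiplicity < algebraic multiplicity, so T is not diagonalizable.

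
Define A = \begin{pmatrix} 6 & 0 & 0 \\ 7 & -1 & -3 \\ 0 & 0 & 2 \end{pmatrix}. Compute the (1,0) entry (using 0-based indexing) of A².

35

Characteristic polynomial: t^3 - 7t^2 + 4t + 12 = (t - 6)(t - 2)(t + 1), so the eigenvalues are -1, 2, 6.
t=6: eigenvector (1, 1, 0).
t=-1: eigenvector (0, 1, 0).
t=2: eigenvector (0, -1, 1).
P = [[1, 0, 0], [1, 1, -1], [0, 0, 1]], D = diag(6, -1, 2), P⁻¹ = [[1, 0, 0], [-1, 1, 1], [0, 0, 1]].
A² = P·diag(36, 1, 4)·P⁻¹ = [[36, 0, 0], [35, 1, -3], [0, 0, 4]].
The requested entry is 35.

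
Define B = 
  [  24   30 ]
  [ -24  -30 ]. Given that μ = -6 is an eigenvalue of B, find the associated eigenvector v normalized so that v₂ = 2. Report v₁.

-2

B + 6I = [[30, 30], [-24, -24]].
Solving (B + 6I)v = 0 gives the eigenspace spanned by (-2, 2).
With v₂ = 2, v = (-2, 2), so v₁ = -2.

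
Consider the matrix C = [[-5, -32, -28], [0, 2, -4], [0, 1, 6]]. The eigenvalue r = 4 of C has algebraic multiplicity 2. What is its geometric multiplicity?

1

C − 4I = [[-9, -32, -28], [0, -2, -4], [0, 1, 2]].
This matrix has rank 2, so its null space has dimension 3 − 2 = 1.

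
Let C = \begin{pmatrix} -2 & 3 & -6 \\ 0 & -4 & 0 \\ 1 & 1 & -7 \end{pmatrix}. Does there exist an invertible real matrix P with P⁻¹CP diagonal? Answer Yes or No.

Characteristic polynomial: p(λ) = λ^3 + 13λ^2 + 56λ + 80 = (λ + 4)^2(λ + 5).
λ = -4 has algebraic multiplicity 2; rank(C + 4I) = 2, so geometric multiplicity = 1.
Geometric multiplicity < algebraic multiplicity, so C is not diagonalizable.

No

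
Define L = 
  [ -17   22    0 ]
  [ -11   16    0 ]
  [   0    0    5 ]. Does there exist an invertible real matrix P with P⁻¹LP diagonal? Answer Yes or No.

Characteristic polynomial: p(s) = s^3 - 4s^2 - 35s + 150 = (s - 5)^2(s + 6).
s = 5 has algebraic multiplicity 2; rank(L − 5I) = 1, so geometric multiplicity = 2.
Every eigenvalue has geometric = algebraic multiplicity, so L is diagonalizable.

Yes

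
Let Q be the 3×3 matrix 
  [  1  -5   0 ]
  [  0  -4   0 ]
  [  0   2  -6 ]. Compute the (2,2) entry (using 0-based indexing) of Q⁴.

Characteristic polynomial: s^3 + 9s^2 + 14s - 24 = (s - 1)(s + 4)(s + 6), so the eigenvalues are -6, -4, 1.
s=1: eigenvector (1, 0, 0).
s=-6: eigenvector (0, 0, 1).
s=-4: eigenvector (1, 1, 1).
P = [[1, 0, 1], [0, 0, 1], [0, 1, 1]], D = diag(1, -6, -4), P⁻¹ = [[1, -1, 0], [0, -1, 1], [0, 1, 0]].
Q⁴ = P·diag(1, 1296, 256)·P⁻¹ = [[1, 255, 0], [0, 256, 0], [0, -1040, 1296]].
The requested entry is 1296.

1296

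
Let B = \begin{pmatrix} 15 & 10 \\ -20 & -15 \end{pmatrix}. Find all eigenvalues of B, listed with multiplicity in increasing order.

Characteristic polynomial: p(t) = t^2 - 25 = (t - 5)(t + 5).
Roots (with multiplicity): -5, 5.

-5, 5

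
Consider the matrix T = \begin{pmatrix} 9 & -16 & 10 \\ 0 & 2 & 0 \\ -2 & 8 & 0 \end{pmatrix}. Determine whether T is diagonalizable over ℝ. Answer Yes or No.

Characteristic polynomial: p(r) = r^3 - 11r^2 + 38r - 40 = (r - 5)(r - 4)(r - 2).
All 3 eigenvalues are distinct, so T is diagonalizable.

Yes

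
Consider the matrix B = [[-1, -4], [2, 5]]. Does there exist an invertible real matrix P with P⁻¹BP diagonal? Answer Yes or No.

Characteristic polynomial: p(μ) = μ^2 - 4μ + 3 = (μ - 3)(μ - 1).
All 2 eigenvalues are distinct, so B is diagonalizable.

Yes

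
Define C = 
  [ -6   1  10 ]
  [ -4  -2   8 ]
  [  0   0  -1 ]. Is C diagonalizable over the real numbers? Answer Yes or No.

No

Characteristic polynomial: p(s) = s^3 + 9s^2 + 24s + 16 = (s + 1)(s + 4)^2.
s = -4 has algebraic multiplicity 2; rank(C + 4I) = 2, so geometric multiplicity = 1.
Geometric multiplicity < algebraic multiplicity, so C is not diagonalizable.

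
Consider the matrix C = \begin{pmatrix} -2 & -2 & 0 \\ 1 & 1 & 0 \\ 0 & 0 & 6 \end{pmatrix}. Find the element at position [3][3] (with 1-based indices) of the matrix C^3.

Characteristic polynomial: r^3 - 5r^2 - 6r = r(r - 6)(r + 1), so the eigenvalues are -1, 0, 6.
r=6: eigenvector (0, 0, 1).
r=-1: eigenvector (2, -1, 0).
r=0: eigenvector (1, -1, 0).
P = [[0, 2, 1], [0, -1, -1], [1, 0, 0]], D = diag(6, -1, 0), P⁻¹ = [[0, 0, 1], [1, 1, 0], [-1, -2, 0]].
C³ = P·diag(216, -1, 0)·P⁻¹ = [[-2, -2, 0], [1, 1, 0], [0, 0, 216]].
The requested entry is 216.

216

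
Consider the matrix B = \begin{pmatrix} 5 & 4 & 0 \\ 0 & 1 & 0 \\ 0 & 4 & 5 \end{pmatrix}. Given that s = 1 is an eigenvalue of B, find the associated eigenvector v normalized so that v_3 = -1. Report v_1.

-1

B − 1I = [[4, 4, 0], [0, 0, 0], [0, 4, 4]].
Solving (B − 1I)v = 0 gives the eigenspace spanned by (-1, 1, -1).
With v_3 = -1, v = (-1, 1, -1), so v_1 = -1.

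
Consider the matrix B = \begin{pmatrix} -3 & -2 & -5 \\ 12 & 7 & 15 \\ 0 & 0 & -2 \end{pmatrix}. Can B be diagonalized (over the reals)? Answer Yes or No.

Yes

Characteristic polynomial: p(r) = r^3 - 2r^2 - 5r + 6 = (r - 3)(r - 1)(r + 2).
All 3 eigenvalues are distinct, so B is diagonalizable.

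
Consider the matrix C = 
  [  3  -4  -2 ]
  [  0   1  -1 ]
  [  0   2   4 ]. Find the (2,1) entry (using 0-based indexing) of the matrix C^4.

Characteristic polynomial: λ^3 - 8λ^2 + 21λ - 18 = (λ - 3)^2(λ - 2), so the eigenvalues are 2, 3, 3.
λ=2: eigenvector (2, 1, -1).
λ=3: eigenvector (1, 0, 0).
λ=3: eigenvector (-4, -1, 2).
P = [[2, 1, -4], [1, 0, -1], [-1, 0, 2]], D = diag(2, 3, 3), P⁻¹ = [[0, 2, 1], [1, 0, 2], [0, 1, 1]].
C⁴ = P·diag(16, 81, 81)·P⁻¹ = [[81, -260, -130], [0, -49, -65], [0, 130, 146]].
The requested entry is 130.

130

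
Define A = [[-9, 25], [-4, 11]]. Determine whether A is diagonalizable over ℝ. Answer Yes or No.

No

Characteristic polynomial: p(r) = r^2 - 2r + 1 = (r - 1)^2.
r = 1 has algebraic multiplicity 2; rank(A − 1I) = 1, so geometric multiplicity = 1.
Geometric multiplicity < algebraic multiplicity, so A is not diagonalizable.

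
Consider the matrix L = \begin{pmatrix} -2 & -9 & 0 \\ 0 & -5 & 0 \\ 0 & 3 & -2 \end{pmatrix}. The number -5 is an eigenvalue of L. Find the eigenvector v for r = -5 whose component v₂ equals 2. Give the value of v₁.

6

L + 5I = [[3, -9, 0], [0, 0, 0], [0, 3, 3]].
Solving (L + 5I)v = 0 gives the eigenspace spanned by (6, 2, -2).
With v₂ = 2, v = (6, 2, -2), so v₁ = 6.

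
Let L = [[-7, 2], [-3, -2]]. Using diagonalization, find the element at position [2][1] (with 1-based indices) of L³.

Characteristic polynomial: r^2 + 9r + 20 = (r + 4)(r + 5), so the eigenvalues are -5, -4.
r=-5: eigenvector (1, 1).
r=-4: eigenvector (2, 3).
P = [[1, 2], [1, 3]], D = diag(-5, -4), P⁻¹ = [[3, -2], [-1, 1]].
L³ = P·diag(-125, -64)·P⁻¹ = [[-247, 122], [-183, 58]].
The requested entry is -183.

-183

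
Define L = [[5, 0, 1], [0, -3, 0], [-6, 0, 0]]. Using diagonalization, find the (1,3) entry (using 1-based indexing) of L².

5

Characteristic polynomial: μ^3 - 2μ^2 - 9μ + 18 = (μ - 3)(μ - 2)(μ + 3), so the eigenvalues are -3, 2, 3.
μ=3: eigenvector (1, 0, -2).
μ=-3: eigenvector (0, 1, 0).
μ=2: eigenvector (-1, 0, 3).
P = [[1, 0, -1], [0, 1, 0], [-2, 0, 3]], D = diag(3, -3, 2), P⁻¹ = [[3, 0, 1], [0, 1, 0], [2, 0, 1]].
L² = P·diag(9, 9, 4)·P⁻¹ = [[19, 0, 5], [0, 9, 0], [-30, 0, -6]].
The requested entry is 5.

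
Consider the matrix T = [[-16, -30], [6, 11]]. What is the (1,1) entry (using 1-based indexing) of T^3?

-316

Characteristic polynomial: s^2 + 5s + 4 = (s + 1)(s + 4), so the eigenvalues are -4, -1.
s=-1: eigenvector (-2, 1).
s=-4: eigenvector (5, -2).
P = [[-2, 5], [1, -2]], D = diag(-1, -4), P⁻¹ = [[2, 5], [1, 2]].
T³ = P·diag(-1, -64)·P⁻¹ = [[-316, -630], [126, 251]].
The requested entry is -316.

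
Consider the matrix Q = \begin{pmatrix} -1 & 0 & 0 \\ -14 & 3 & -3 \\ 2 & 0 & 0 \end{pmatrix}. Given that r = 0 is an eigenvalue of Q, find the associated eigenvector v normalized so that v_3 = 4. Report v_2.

Q = [[-1, 0, 0], [-14, 3, -3], [2, 0, 0]].
Solving (Q)v = 0 gives the eigenspace spanned by (0, 4, 4).
With v_3 = 4, v = (0, 4, 4), so v_2 = 4.

4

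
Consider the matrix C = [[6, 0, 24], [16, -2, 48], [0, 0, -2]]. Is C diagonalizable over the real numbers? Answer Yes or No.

Characteristic polynomial: p(μ) = μ^3 - 2μ^2 - 20μ - 24 = (μ - 6)(μ + 2)^2.
μ = -2 has algebraic multiplicity 2; rank(C + 2I) = 1, so geometric multiplicity = 2.
Every eigenvalue has geometric = algebraic multiplicity, so C is diagonalizable.

Yes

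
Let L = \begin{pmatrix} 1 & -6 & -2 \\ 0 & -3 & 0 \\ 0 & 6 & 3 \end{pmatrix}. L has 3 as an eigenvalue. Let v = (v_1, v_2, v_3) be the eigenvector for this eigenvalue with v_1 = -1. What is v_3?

1

L − 3I = [[-2, -6, -2], [0, -6, 0], [0, 6, 0]].
Solving (L − 3I)v = 0 gives the eigenspace spanned by (-1, 0, 1).
With v_1 = -1, v = (-1, 0, 1), so v_3 = 1.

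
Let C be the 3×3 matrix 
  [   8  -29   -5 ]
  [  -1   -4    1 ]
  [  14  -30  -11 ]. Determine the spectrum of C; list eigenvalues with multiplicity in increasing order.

-5, -5, 3

Characteristic polynomial: p(λ) = λ^3 + 7λ^2 - 5λ - 75 = (λ - 3)(λ + 5)^2.
Roots (with multiplicity): -5, -5, 3.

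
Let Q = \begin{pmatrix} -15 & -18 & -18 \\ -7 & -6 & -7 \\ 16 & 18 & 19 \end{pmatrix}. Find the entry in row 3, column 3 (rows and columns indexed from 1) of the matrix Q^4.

-2429

Characteristic polynomial: μ^3 + 2μ^2 - 21μ + 18 = (μ - 3)(μ - 1)(μ + 6), so the eigenvalues are -6, 1, 3.
μ=3: eigenvector (1, 0, -1).
μ=-6: eigenvector (2, 1, -2).
μ=1: eigenvector (0, -1, 1).
P = [[1, 2, 0], [0, 1, -1], [-1, -2, 1]], D = diag(3, -6, 1), P⁻¹ = [[-1, -2, -2], [1, 1, 1], [1, 0, 1]].
Q⁴ = P·diag(81, 1296, 1)·P⁻¹ = [[2511, 2430, 2430], [1295, 1296, 1295], [-2510, -2430, -2429]].
The requested entry is -2429.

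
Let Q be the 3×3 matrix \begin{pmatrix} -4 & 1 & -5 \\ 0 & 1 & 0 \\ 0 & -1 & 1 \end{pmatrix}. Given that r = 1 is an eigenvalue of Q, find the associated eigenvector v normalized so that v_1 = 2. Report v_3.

Q − 1I = [[-5, 1, -5], [0, 0, 0], [0, -1, 0]].
Solving (Q − 1I)v = 0 gives the eigenspace spanned by (2, 0, -2).
With v_1 = 2, v = (2, 0, -2), so v_3 = -2.

-2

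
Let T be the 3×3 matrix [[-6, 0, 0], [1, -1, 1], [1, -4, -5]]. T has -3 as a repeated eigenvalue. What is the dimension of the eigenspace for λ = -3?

1

T + 3I = [[-3, 0, 0], [1, 2, 1], [1, -4, -2]].
This matrix has rank 2, so its null space has dimension 3 − 2 = 1.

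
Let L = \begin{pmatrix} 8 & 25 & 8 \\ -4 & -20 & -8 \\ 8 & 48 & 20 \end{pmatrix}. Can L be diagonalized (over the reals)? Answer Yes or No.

No

Characteristic polynomial: p(r) = r^3 - 8r^2 + 20r - 16 = (r - 4)(r - 2)^2.
r = 2 has algebraic multiplicity 2; rank(L − 2I) = 2, so geometric multiplicity = 1.
Geometric multiplicity < algebraic multiplicity, so L is not diagonalizable.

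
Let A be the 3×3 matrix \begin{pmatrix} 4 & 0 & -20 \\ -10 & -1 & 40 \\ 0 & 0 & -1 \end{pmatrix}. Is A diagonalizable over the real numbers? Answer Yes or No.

Yes

Characteristic polynomial: p(t) = t^3 - 2t^2 - 7t - 4 = (t - 4)(t + 1)^2.
t = -1 has algebraic multiplicity 2; rank(A + 1I) = 1, so geometric multiplicity = 2.
Every eigenvalue has geometric = algebraic multiplicity, so A is diagonalizable.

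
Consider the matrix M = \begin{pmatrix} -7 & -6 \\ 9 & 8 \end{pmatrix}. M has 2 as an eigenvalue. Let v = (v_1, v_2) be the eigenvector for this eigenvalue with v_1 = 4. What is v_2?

-6

M − 2I = [[-9, -6], [9, 6]].
Solving (M − 2I)v = 0 gives the eigenspace spanned by (4, -6).
With v_1 = 4, v = (4, -6), so v_2 = -6.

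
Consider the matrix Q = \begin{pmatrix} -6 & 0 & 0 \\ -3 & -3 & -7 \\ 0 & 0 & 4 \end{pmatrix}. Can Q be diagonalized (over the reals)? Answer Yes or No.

Characteristic polynomial: p(λ) = λ^3 + 5λ^2 - 18λ - 72 = (λ - 4)(λ + 3)(λ + 6).
All 3 eigenvalues are distinct, so Q is diagonalizable.

Yes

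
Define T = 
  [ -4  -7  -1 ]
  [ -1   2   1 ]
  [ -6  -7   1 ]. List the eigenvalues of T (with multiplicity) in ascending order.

-5, 2, 2

Characteristic polynomial: p(r) = r^3 + r^2 - 16r + 20 = (r - 2)^2(r + 5).
Roots (with multiplicity): -5, 2, 2.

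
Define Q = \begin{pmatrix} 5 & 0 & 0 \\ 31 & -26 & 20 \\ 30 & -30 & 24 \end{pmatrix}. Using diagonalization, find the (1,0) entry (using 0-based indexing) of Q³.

901

Characteristic polynomial: s^3 - 3s^2 - 34s + 120 = (s - 5)(s - 4)(s + 6), so the eigenvalues are -6, 4, 5.
s=5: eigenvector (1, 1, 0).
s=-6: eigenvector (0, 1, 1).
s=4: eigenvector (0, 2, 3).
P = [[1, 0, 0], [1, 1, 2], [0, 1, 3]], D = diag(5, -6, 4), P⁻¹ = [[1, 0, 0], [-3, 3, -2], [1, -1, 1]].
Q³ = P·diag(125, -216, 64)·P⁻¹ = [[125, 0, 0], [901, -776, 560], [840, -840, 624]].
The requested entry is 901.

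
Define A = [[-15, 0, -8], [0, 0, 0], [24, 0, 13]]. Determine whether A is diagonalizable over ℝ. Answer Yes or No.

Yes

Characteristic polynomial: p(r) = r^3 + 2r^2 - 3r = r(r - 1)(r + 3).
All 3 eigenvalues are distinct, so A is diagonalizable.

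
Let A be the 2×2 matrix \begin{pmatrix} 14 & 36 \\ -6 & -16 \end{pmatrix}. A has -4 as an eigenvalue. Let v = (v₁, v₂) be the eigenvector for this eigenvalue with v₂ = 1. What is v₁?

-2

A + 4I = [[18, 36], [-6, -12]].
Solving (A + 4I)v = 0 gives the eigenspace spanned by (-2, 1).
With v₂ = 1, v = (-2, 1), so v₁ = -2.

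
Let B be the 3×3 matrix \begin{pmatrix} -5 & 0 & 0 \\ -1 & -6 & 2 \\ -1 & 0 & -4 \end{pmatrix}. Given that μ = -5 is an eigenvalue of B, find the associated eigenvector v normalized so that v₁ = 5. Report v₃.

5

B + 5I = [[0, 0, 0], [-1, -1, 2], [-1, 0, 1]].
Solving (B + 5I)v = 0 gives the eigenspace spanned by (5, 5, 5).
With v₁ = 5, v = (5, 5, 5), so v₃ = 5.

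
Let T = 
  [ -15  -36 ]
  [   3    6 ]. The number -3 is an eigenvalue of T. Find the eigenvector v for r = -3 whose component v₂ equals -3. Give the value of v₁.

9

T + 3I = [[-12, -36], [3, 9]].
Solving (T + 3I)v = 0 gives the eigenspace spanned by (9, -3).
With v₂ = -3, v = (9, -3), so v₁ = 9.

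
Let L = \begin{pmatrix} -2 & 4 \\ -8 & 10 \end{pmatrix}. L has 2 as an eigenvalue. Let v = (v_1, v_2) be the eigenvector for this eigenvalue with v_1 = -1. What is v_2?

L − 2I = [[-4, 4], [-8, 8]].
Solving (L − 2I)v = 0 gives the eigenspace spanned by (-1, -1).
With v_1 = -1, v = (-1, -1), so v_2 = -1.

-1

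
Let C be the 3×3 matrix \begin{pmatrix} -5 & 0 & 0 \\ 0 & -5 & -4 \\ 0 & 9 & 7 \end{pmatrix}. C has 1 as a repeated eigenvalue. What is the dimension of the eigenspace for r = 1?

1

C − 1I = [[-6, 0, 0], [0, -6, -4], [0, 9, 6]].
This matrix has rank 2, so its null space has dimension 3 − 2 = 1.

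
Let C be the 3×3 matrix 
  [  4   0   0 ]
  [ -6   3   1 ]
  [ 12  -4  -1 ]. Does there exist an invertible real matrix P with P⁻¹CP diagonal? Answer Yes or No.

Characteristic polynomial: p(λ) = λ^3 - 6λ^2 + 9λ - 4 = (λ - 4)(λ - 1)^2.
λ = 1 has algebraic multiplicity 2; rank(C − 1I) = 2, so geometric multiplicity = 1.
Geometric multiplicity < algebraic multiplicity, so C is not diagonalizable.

No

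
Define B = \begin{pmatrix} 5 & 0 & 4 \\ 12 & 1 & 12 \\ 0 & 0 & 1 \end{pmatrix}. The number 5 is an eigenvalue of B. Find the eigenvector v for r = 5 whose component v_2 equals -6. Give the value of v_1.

B − 5I = [[0, 0, 4], [12, -4, 12], [0, 0, -4]].
Solving (B − 5I)v = 0 gives the eigenspace spanned by (-2, -6, 0).
With v_2 = -6, v = (-2, -6, 0), so v_1 = -2.

-2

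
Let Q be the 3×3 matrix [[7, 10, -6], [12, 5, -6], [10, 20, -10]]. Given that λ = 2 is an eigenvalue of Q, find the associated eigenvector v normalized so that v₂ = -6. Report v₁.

Q − 2I = [[5, 10, -6], [12, 3, -6], [10, 20, -12]].
Solving (Q − 2I)v = 0 gives the eigenspace spanned by (-6, -6, -15).
With v₂ = -6, v = (-6, -6, -15), so v₁ = -6.

-6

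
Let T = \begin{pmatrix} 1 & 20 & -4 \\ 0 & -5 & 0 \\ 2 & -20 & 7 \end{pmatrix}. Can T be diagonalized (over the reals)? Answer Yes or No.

Yes

Characteristic polynomial: p(μ) = μ^3 - 3μ^2 - 25μ + 75 = (μ - 5)(μ - 3)(μ + 5).
All 3 eigenvalues are distinct, so T is diagonalizable.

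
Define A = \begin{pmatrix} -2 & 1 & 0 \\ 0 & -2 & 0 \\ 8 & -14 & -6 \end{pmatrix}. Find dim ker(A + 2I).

1

A + 2I = [[0, 1, 0], [0, 0, 0], [8, -14, -4]].
This matrix has rank 2, so its null space has dimension 3 − 2 = 1.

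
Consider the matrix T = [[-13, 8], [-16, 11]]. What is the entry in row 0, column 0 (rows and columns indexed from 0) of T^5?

Characteristic polynomial: μ^2 + 2μ - 15 = (μ - 3)(μ + 5), so the eigenvalues are -5, 3.
μ=-5: eigenvector (1, 1).
μ=3: eigenvector (1, 2).
P = [[1, 1], [1, 2]], D = diag(-5, 3), P⁻¹ = [[2, -1], [-1, 1]].
T⁵ = P·diag(-3125, 243)·P⁻¹ = [[-6493, 3368], [-6736, 3611]].
The requested entry is -6493.

-6493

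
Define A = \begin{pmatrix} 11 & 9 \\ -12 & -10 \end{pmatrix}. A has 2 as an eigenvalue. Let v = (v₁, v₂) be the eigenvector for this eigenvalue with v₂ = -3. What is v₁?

A − 2I = [[9, 9], [-12, -12]].
Solving (A − 2I)v = 0 gives the eigenspace spanned by (3, -3).
With v₂ = -3, v = (3, -3), so v₁ = 3.

3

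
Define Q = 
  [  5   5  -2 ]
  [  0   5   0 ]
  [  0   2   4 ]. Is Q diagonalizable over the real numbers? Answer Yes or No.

Characteristic polynomial: p(μ) = μ^3 - 14μ^2 + 65μ - 100 = (μ - 5)^2(μ - 4).
μ = 5 has algebraic multiplicity 2; rank(Q − 5I) = 2, so geometric multiplicity = 1.
Geometric multiplicity < algebraic multiplicity, so Q is not diagonalizable.

No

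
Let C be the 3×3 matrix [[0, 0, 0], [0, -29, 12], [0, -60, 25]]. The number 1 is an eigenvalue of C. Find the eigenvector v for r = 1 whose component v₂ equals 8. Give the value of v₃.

20

C − 1I = [[-1, 0, 0], [0, -30, 12], [0, -60, 24]].
Solving (C − 1I)v = 0 gives the eigenspace spanned by (0, 8, 20).
With v₂ = 8, v = (0, 8, 20), so v₃ = 20.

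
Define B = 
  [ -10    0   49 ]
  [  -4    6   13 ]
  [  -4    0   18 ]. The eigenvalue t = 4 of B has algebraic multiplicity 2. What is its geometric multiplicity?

1

B − 4I = [[-14, 0, 49], [-4, 2, 13], [-4, 0, 14]].
This matrix has rank 2, so its null space has dimension 3 − 2 = 1.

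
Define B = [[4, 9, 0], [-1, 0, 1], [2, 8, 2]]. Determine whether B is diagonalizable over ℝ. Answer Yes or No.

No

Characteristic polynomial: p(λ) = λ^3 - 6λ^2 + 9λ - 4 = (λ - 4)(λ - 1)^2.
λ = 1 has algebraic multiplicity 2; rank(B − 1I) = 2, so geometric multiplicity = 1.
Geometric multiplicity < algebraic multiplicity, so B is not diagonalizable.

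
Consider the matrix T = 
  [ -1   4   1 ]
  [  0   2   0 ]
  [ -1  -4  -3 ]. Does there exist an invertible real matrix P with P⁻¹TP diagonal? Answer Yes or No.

No

Characteristic polynomial: p(s) = s^3 + 2s^2 - 4s - 8 = (s - 2)(s + 2)^2.
s = -2 has algebraic multiplicity 2; rank(T + 2I) = 2, so geometric multiplicity = 1.
Geometric multiplicity < algebraic multiplicity, so T is not diagonalizable.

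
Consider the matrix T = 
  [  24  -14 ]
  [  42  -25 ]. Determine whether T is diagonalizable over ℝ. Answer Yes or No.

Characteristic polynomial: p(r) = r^2 + r - 12 = (r - 3)(r + 4).
All 2 eigenvalues are distinct, so T is diagonalizable.

Yes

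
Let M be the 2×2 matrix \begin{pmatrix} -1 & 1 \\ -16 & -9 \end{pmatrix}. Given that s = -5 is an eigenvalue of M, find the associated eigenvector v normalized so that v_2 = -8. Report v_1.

2

M + 5I = [[4, 1], [-16, -4]].
Solving (M + 5I)v = 0 gives the eigenspace spanned by (2, -8).
With v_2 = -8, v = (2, -8), so v_1 = 2.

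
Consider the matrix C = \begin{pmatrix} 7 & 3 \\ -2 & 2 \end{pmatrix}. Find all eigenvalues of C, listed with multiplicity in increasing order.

4, 5

Characteristic polynomial: p(r) = r^2 - 9r + 20 = (r - 5)(r - 4).
Roots (with multiplicity): 4, 5.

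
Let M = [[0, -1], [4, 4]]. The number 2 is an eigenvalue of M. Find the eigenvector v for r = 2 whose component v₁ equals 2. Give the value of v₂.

-4

M − 2I = [[-2, -1], [4, 2]].
Solving (M − 2I)v = 0 gives the eigenspace spanned by (2, -4).
With v₁ = 2, v = (2, -4), so v₂ = -4.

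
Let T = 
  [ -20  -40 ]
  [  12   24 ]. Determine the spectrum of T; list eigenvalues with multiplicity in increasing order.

0, 4

Characteristic polynomial: p(λ) = λ^2 - 4λ = λ(λ - 4).
Roots (with multiplicity): 0, 4.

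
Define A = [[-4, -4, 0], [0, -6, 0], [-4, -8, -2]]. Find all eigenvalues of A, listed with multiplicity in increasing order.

Characteristic polynomial: p(λ) = λ^3 + 12λ^2 + 44λ + 48 = (λ + 2)(λ + 4)(λ + 6).
Roots (with multiplicity): -6, -4, -2.

-6, -4, -2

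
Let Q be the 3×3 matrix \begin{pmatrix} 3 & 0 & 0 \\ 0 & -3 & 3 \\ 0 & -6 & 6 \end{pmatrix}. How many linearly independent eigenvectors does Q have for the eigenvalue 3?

Q − 3I = [[0, 0, 0], [0, -6, 3], [0, -6, 3]].
This matrix has rank 1, so its null space has dimension 3 − 1 = 2.

2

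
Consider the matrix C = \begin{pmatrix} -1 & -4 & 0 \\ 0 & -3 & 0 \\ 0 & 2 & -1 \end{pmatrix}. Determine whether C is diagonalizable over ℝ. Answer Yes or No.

Characteristic polynomial: p(λ) = λ^3 + 5λ^2 + 7λ + 3 = (λ + 1)^2(λ + 3).
λ = -1 has algebraic multiplicity 2; rank(C + 1I) = 1, so geometric multiplicity = 2.
Every eigenvalue has geometric = algebraic multiplicity, so C is diagonalizable.

Yes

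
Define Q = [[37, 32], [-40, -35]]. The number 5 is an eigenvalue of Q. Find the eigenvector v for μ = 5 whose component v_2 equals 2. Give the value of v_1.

Q − 5I = [[32, 32], [-40, -40]].
Solving (Q − 5I)v = 0 gives the eigenspace spanned by (-2, 2).
With v_2 = 2, v = (-2, 2), so v_1 = -2.

-2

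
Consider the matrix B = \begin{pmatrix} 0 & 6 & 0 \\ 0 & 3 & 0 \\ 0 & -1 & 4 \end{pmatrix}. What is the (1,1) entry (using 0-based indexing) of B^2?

Characteristic polynomial: λ^3 - 7λ^2 + 12λ = λ(λ - 4)(λ - 3), so the eigenvalues are 0, 3, 4.
λ=0: eigenvector (1, 0, 0).
λ=3: eigenvector (2, 1, 1).
λ=4: eigenvector (0, 0, 1).
P = [[1, 2, 0], [0, 1, 0], [0, 1, 1]], D = diag(0, 3, 4), P⁻¹ = [[1, -2, 0], [0, 1, 0], [0, -1, 1]].
B² = P·diag(0, 9, 16)·P⁻¹ = [[0, 18, 0], [0, 9, 0], [0, -7, 16]].
The requested entry is 9.

9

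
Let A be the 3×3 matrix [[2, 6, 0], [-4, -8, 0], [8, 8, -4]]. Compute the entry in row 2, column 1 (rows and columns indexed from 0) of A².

-48

Characteristic polynomial: μ^3 + 10μ^2 + 32μ + 32 = (μ + 2)(μ + 4)^2, so the eigenvalues are -4, -4, -2.
μ=-2: eigenvector (3, -2, 4).
μ=-4: eigenvector (1, -1, 3).
μ=-4: eigenvector (-1, 1, -2).
P = [[3, 1, -1], [-2, -1, 1], [4, 3, -2]], D = diag(-2, -4, -4), P⁻¹ = [[1, 1, 0], [0, 2, 1], [2, 5, 1]].
A² = P·diag(4, 16, 16)·P⁻¹ = [[-20, -36, 0], [24, 40, 0], [-48, -48, 16]].
The requested entry is -48.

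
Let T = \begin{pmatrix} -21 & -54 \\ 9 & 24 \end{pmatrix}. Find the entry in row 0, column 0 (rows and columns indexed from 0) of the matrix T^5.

Characteristic polynomial: s^2 - 3s - 18 = (s - 6)(s + 3), so the eigenvalues are -3, 6.
s=-3: eigenvector (-3, 1).
s=6: eigenvector (-2, 1).
P = [[-3, -2], [1, 1]], D = diag(-3, 6), P⁻¹ = [[-1, -2], [1, 3]].
T⁵ = P·diag(-243, 7776)·P⁻¹ = [[-16281, -48114], [8019, 23814]].
The requested entry is -16281.

-16281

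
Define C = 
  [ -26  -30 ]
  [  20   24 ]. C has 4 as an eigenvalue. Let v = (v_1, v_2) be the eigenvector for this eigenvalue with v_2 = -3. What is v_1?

C − 4I = [[-30, -30], [20, 20]].
Solving (C − 4I)v = 0 gives the eigenspace spanned by (3, -3).
With v_2 = -3, v = (3, -3), so v_1 = 3.

3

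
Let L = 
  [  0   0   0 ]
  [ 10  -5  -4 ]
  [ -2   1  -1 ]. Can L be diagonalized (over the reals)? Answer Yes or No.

Characteristic polynomial: p(s) = s^3 + 6s^2 + 9s = s(s + 3)^2.
s = -3 has algebraic multiplicity 2; rank(L + 3I) = 2, so geometric multiplicity = 1.
Geometric multiplicity < algebraic multiplicity, so L is not diagonalizable.

No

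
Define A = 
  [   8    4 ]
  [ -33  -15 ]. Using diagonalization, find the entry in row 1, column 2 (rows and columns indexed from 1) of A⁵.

3124

Characteristic polynomial: t^2 + 7t + 12 = (t + 3)(t + 4), so the eigenvalues are -4, -3.
t=-4: eigenvector (1, -3).
t=-3: eigenvector (4, -11).
P = [[1, 4], [-3, -11]], D = diag(-4, -3), P⁻¹ = [[-11, -4], [3, 1]].
A⁵ = P·diag(-1024, -243)·P⁻¹ = [[8348, 3124], [-25773, -9615]].
The requested entry is 3124.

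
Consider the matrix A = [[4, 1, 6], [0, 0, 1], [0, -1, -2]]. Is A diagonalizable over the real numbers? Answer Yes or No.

No

Characteristic polynomial: p(r) = r^3 - 2r^2 - 7r - 4 = (r - 4)(r + 1)^2.
r = -1 has algebraic multiplicity 2; rank(A + 1I) = 2, so geometric multiplicity = 1.
Geometric multiplicity < algebraic multiplicity, so A is not diagonalizable.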